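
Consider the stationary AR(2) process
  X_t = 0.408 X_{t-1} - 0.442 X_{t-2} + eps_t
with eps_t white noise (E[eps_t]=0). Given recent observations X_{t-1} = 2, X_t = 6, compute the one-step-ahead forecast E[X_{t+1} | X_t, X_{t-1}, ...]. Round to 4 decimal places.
E[X_{t+1} \mid \mathcal F_t] = 1.5640

For an AR(p) model X_t = c + sum_i phi_i X_{t-i} + eps_t, the
one-step-ahead conditional mean is
  E[X_{t+1} | X_t, ...] = c + sum_i phi_i X_{t+1-i}.
Substitute known values:
  E[X_{t+1} | ...] = (0.408) * (6) + (-0.442) * (2)
                   = 1.5640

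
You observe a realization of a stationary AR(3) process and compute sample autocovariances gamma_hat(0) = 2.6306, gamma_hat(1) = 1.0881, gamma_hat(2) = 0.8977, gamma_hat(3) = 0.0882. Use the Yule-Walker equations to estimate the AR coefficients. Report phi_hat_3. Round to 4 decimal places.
\hat\phi_{3} = -0.2060

The Yule-Walker equations for an AR(p) process read, in matrix form,
  Gamma_p phi = r_p,   with   (Gamma_p)_{ij} = gamma(|i - j|),
                       (r_p)_i = gamma(i),   i,j = 1..p.
Substitute the sample gammas (Toeplitz matrix and right-hand side of size 3):
  Gamma_p = [[2.6306, 1.0881, 0.8977], [1.0881, 2.6306, 1.0881], [0.8977, 1.0881, 2.6306]]
  r_p     = [1.0881, 0.8977, 0.0882]
Written out (R1..R3):
  (R1) 2.6306 phi_1 + 1.0881 phi_2 + 0.8977 phi_3 = 1.0881
  (R2) 1.0881 phi_1 + 2.6306 phi_2 + 1.0881 phi_3 = 0.8977
  (R3) 0.8977 phi_1 + 1.0881 phi_2 + 2.6306 phi_3 = 0.0882
Gaussian elimination:
  R2 <- R2 - (1.0881/2.6306) R1 = R2 - (0.413632) R1:  2.180527 phi_2 + 0.716783 phi_3 = 0.447627
  R3 <- R3 - (0.8977/2.6306) R1 = R3 - (0.341253) R1:  0.716783 phi_2 + 2.324257 phi_3 = -0.283117
  R3 <- R3 - (0.716783/2.180527) R2 = R3 - (0.32872) R2:  2.088637 phi_3 = -0.430261
Back-substitution:
  phi_hat_3 = -0.430261 / 2.088637 = -0.206001
  phi_hat_2 = (0.447627 - (0.716783)(-0.206001)) / 2.180527 = 0.273001
  phi_hat_1 = (1.0881 - (1.0881)(0.273001) - (0.8977)(-0.206001)) / 2.6306 = 0.371009
So phi_hat = [0.3710, 0.2730, -0.2060].
Therefore phi_hat_3 = -0.2060.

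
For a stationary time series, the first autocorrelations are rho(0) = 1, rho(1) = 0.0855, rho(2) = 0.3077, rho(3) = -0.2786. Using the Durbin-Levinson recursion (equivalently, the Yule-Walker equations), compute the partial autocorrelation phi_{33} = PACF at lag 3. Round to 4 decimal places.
\phi_{33} = -0.3580

The PACF at lag k is phi_{kk}, the last component of the solution
to the Yule-Walker system G_k phi = r_k where
  (G_k)_{ij} = rho(|i - j|), (r_k)_i = rho(i), i,j = 1..k.
Equivalently, Durbin-Levinson gives phi_{kk} iteratively:
  phi_{11} = rho(1)
  phi_{kk} = [rho(k) - sum_{j=1..k-1} phi_{k-1,j} rho(k-j)]
            / [1 - sum_{j=1..k-1} phi_{k-1,j} rho(j)],
  phi_{k,j} = phi_{k-1,j} - phi_{kk} phi_{k-1,k-j},  j = 1..k-1.
Step k = 1:
  phi_11 = rho(1) = 0.0855.
Step k = 2:
  phi_22 = [rho(2) - phi_11 rho(1)] / [1 - phi_11 rho(1)] = [0.3077 - (0.0855)(0.0855)] / [1 - (0.0855)(0.0855)]
         = 0.30038975 / 0.99268975 = 0.302602.
  Update: phi_21 = phi_11 - phi_22 phi_11 = 0.0855 - (0.302602)(0.0855) = 0.059628.
Step k = 3:
  phi_33 = [rho(3) - phi_21 rho(2) - phi_22 rho(1)] / [1 - phi_21 rho(1) - phi_22 rho(2)]
    numerator   = -0.2786 - (0.059628)(0.3077) - (0.302602)(0.0855) = -0.32281985
    denominator = 1 - (0.059628)(0.0855) - (0.302602)(0.3077) = 0.90179126
  phi_33 = -0.32281985 / 0.90179126 = -0.358.
Therefore phi_{33} = -0.3580.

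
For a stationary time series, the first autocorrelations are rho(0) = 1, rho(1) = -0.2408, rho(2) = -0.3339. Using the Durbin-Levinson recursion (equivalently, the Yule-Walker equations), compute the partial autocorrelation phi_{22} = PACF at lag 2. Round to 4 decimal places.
\phi_{22} = -0.4160

The PACF at lag k is phi_{kk}, the last component of the solution
to the Yule-Walker system G_k phi = r_k where
  (G_k)_{ij} = rho(|i - j|), (r_k)_i = rho(i), i,j = 1..k.
Equivalently, Durbin-Levinson gives phi_{kk} iteratively:
  phi_{11} = rho(1)
  phi_{kk} = [rho(k) - sum_{j=1..k-1} phi_{k-1,j} rho(k-j)]
            / [1 - sum_{j=1..k-1} phi_{k-1,j} rho(j)],
  phi_{k,j} = phi_{k-1,j} - phi_{kk} phi_{k-1,k-j},  j = 1..k-1.
Step k = 1:
  phi_11 = rho(1) = -0.2408.
Step k = 2:
  phi_22 = [rho(2) - phi_11 rho(1)] / [1 - phi_11 rho(1)] = [-0.3339 - (-0.2408)(-0.2408)] / [1 - (-0.2408)(-0.2408)]
         = -0.39188464 / 0.94201536 = -0.416.
Therefore phi_{22} = -0.4160.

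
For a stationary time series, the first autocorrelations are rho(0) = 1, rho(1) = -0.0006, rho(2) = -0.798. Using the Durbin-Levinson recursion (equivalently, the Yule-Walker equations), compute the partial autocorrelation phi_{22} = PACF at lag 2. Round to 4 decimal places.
\phi_{22} = -0.7980

The PACF at lag k is phi_{kk}, the last component of the solution
to the Yule-Walker system G_k phi = r_k where
  (G_k)_{ij} = rho(|i - j|), (r_k)_i = rho(i), i,j = 1..k.
Equivalently, Durbin-Levinson gives phi_{kk} iteratively:
  phi_{11} = rho(1)
  phi_{kk} = [rho(k) - sum_{j=1..k-1} phi_{k-1,j} rho(k-j)]
            / [1 - sum_{j=1..k-1} phi_{k-1,j} rho(j)],
  phi_{k,j} = phi_{k-1,j} - phi_{kk} phi_{k-1,k-j},  j = 1..k-1.
Step k = 1:
  phi_11 = rho(1) = -0.0006.
Step k = 2:
  phi_22 = [rho(2) - phi_11 rho(1)] / [1 - phi_11 rho(1)] = [-0.798 - (-0.0006)(-0.0006)] / [1 - (-0.0006)(-0.0006)]
         = -0.79800036 / 0.99999964 = -0.798.
Therefore phi_{22} = -0.7980.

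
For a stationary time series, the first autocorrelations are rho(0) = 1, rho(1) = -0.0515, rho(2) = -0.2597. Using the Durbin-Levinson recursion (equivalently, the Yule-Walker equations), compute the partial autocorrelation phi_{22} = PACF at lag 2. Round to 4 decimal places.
\phi_{22} = -0.2630

The PACF at lag k is phi_{kk}, the last component of the solution
to the Yule-Walker system G_k phi = r_k where
  (G_k)_{ij} = rho(|i - j|), (r_k)_i = rho(i), i,j = 1..k.
Equivalently, Durbin-Levinson gives phi_{kk} iteratively:
  phi_{11} = rho(1)
  phi_{kk} = [rho(k) - sum_{j=1..k-1} phi_{k-1,j} rho(k-j)]
            / [1 - sum_{j=1..k-1} phi_{k-1,j} rho(j)],
  phi_{k,j} = phi_{k-1,j} - phi_{kk} phi_{k-1,k-j},  j = 1..k-1.
Step k = 1:
  phi_11 = rho(1) = -0.0515.
Step k = 2:
  phi_22 = [rho(2) - phi_11 rho(1)] / [1 - phi_11 rho(1)] = [-0.2597 - (-0.0515)(-0.0515)] / [1 - (-0.0515)(-0.0515)]
         = -0.26235225 / 0.99734775 = -0.263.
Therefore phi_{22} = -0.2630.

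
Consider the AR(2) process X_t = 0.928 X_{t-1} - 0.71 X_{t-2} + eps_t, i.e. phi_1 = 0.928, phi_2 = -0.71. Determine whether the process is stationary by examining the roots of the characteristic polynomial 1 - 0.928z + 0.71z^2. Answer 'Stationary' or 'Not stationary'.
\text{Stationary}

The AR(p) characteristic polynomial is P(z) = 1 - 0.928z + 0.71z^2.
Stationarity requires all roots to lie outside the unit circle, i.e. |z| > 1 for every root.
Set 1 + (-0.928) z + (0.71) z^2 = 0, i.e. a z^2 + b z + c = 0 with a = 0.71, b = -0.928, c = 1.
Discriminant D = b^2 - 4ac = (-0.928)^2 - 4*(0.71)*1 = 0.861184 - (2.84) = -1.978816.
D < 0, so the roots are the complex-conjugate pair z = (-b +/- i sqrt(-D)) / (2a) = 0.6535 +/- 0.9906i.
For a conjugate pair |z|^2 = z * conj(z) = (product of roots) = c/a = 1/(0.71) = 1.408451, so |z| = sqrt(1.408451) = 1.1868 for both roots.
Moduli of all roots: 1.1868, 1.1868.
All moduli strictly greater than 1? Yes.
Verdict: Stationary.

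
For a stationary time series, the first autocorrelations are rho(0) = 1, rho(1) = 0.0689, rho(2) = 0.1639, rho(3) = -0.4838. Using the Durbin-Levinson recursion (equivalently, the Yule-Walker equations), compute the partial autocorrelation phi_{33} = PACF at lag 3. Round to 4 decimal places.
\phi_{33} = -0.5200

The PACF at lag k is phi_{kk}, the last component of the solution
to the Yule-Walker system G_k phi = r_k where
  (G_k)_{ij} = rho(|i - j|), (r_k)_i = rho(i), i,j = 1..k.
Equivalently, Durbin-Levinson gives phi_{kk} iteratively:
  phi_{11} = rho(1)
  phi_{kk} = [rho(k) - sum_{j=1..k-1} phi_{k-1,j} rho(k-j)]
            / [1 - sum_{j=1..k-1} phi_{k-1,j} rho(j)],
  phi_{k,j} = phi_{k-1,j} - phi_{kk} phi_{k-1,k-j},  j = 1..k-1.
Step k = 1:
  phi_11 = rho(1) = 0.0689.
Step k = 2:
  phi_22 = [rho(2) - phi_11 rho(1)] / [1 - phi_11 rho(1)] = [0.1639 - (0.0689)(0.0689)] / [1 - (0.0689)(0.0689)]
         = 0.15915279 / 0.99525279 = 0.159912.
  Update: phi_21 = phi_11 - phi_22 phi_11 = 0.0689 - (0.159912)(0.0689) = 0.057882.
Step k = 3:
  phi_33 = [rho(3) - phi_21 rho(2) - phi_22 rho(1)] / [1 - phi_21 rho(1) - phi_22 rho(2)]
    numerator   = -0.4838 - (0.057882)(0.1639) - (0.159912)(0.0689) = -0.5043048
    denominator = 1 - (0.057882)(0.0689) - (0.159912)(0.1639) = 0.96980236
  phi_33 = -0.5043048 / 0.96980236 = -0.52.
Therefore phi_{33} = -0.5200.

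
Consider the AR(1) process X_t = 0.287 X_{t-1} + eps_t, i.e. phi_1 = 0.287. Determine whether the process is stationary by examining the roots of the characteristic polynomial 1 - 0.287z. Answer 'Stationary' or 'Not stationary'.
\text{Stationary}

The AR(p) characteristic polynomial is P(z) = 1 - 0.287z.
Stationarity requires all roots to lie outside the unit circle, i.e. |z| > 1 for every root.
This is linear in z: 1 + (-0.287) z = 0  =>  z = -1/(-0.287) = 3.484321,  |z| = 3.484321.
Moduli of all roots: 3.4843.
All moduli strictly greater than 1? Yes.
Verdict: Stationary.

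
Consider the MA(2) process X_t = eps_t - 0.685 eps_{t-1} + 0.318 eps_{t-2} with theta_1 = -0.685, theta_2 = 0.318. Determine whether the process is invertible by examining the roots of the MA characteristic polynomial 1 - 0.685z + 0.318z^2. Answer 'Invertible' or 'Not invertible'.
\text{Invertible}

The MA(q) characteristic polynomial is P(z) = 1 - 0.685z + 0.318z^2.
Invertibility requires all roots to lie outside the unit circle, i.e. |z| > 1 for every root.
Set 1 + (-0.685) z + (0.318) z^2 = 0, i.e. a z^2 + b z + c = 0 with a = 0.318, b = -0.685, c = 1.
Discriminant D = b^2 - 4ac = (-0.685)^2 - 4*(0.318)*1 = 0.469225 - (1.272) = -0.802775.
D < 0, so the roots are the complex-conjugate pair z = (-b +/- i sqrt(-D)) / (2a) = 1.077 +/- 1.4088i.
For a conjugate pair |z|^2 = z * conj(z) = (product of roots) = c/a = 1/(0.318) = 3.144654, so |z| = sqrt(3.144654) = 1.7733 for both roots.
Moduli of all roots: 1.7733, 1.7733.
All moduli strictly greater than 1? Yes.
Verdict: Invertible.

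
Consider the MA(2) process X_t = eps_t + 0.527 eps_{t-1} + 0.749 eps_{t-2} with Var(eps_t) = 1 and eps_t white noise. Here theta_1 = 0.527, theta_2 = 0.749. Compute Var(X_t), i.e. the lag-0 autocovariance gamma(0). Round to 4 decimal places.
\gamma(0) = 1.8387

For an MA(q) process X_t = eps_t + sum_i theta_i eps_{t-i} with
Var(eps_t) = sigma^2, the variance is
  gamma(0) = sigma^2 * (1 + sum_i theta_i^2).
  sum_i theta_i^2 = (0.527)^2 + (0.749)^2 = 0.277729 + 0.561001 = 0.83873.
  gamma(0) = 1 * (1 + 0.83873) = 1 * 1.83873 = 1.83873, which rounds to 1.8387.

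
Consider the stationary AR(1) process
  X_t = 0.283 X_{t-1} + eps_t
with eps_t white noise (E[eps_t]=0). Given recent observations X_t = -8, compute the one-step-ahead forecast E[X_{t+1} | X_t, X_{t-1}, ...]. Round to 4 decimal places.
E[X_{t+1} \mid \mathcal F_t] = -2.2640

For an AR(p) model X_t = c + sum_i phi_i X_{t-i} + eps_t, the
one-step-ahead conditional mean is
  E[X_{t+1} | X_t, ...] = c + sum_i phi_i X_{t+1-i}.
Substitute known values:
  E[X_{t+1} | ...] = (0.283) * (-8)
                   = -2.2640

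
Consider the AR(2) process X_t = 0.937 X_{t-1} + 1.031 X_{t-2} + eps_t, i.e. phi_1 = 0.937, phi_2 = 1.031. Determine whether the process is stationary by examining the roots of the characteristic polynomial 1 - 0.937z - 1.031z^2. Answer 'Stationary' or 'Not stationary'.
\text{Not stationary}

The AR(p) characteristic polynomial is P(z) = 1 - 0.937z - 1.031z^2.
Stationarity requires all roots to lie outside the unit circle, i.e. |z| > 1 for every root.
Set 1 + (-0.937) z + (-1.031) z^2 = 0, i.e. a z^2 + b z + c = 0 with a = -1.031, b = -0.937, c = 1.
Discriminant D = b^2 - 4ac = (-0.937)^2 - 4*(-1.031)*1 = 0.877969 - (-4.124) = 5.001969.
D >= 0, so the roots are real: z = (-b +/- sqrt(D)) / (2a) = (0.937 +/- 2.236508) / (-2.062).
  z_1 = (0.937 + 2.236508) / (-2.062) = -1.539,   |z_1| = 1.539.
  z_2 = (0.937 - 2.236508) / (-2.062) = 0.6302,   |z_2| = 0.6302.
Moduli of all roots: 1.5390, 0.6302.
All moduli strictly greater than 1? No.
Verdict: Not stationary.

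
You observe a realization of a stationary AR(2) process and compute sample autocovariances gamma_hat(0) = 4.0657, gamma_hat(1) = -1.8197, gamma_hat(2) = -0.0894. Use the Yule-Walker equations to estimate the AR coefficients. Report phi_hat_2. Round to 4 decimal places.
\hat\phi_{2} = -0.2780

The Yule-Walker equations for an AR(p) process read, in matrix form,
  Gamma_p phi = r_p,   with   (Gamma_p)_{ij} = gamma(|i - j|),
                       (r_p)_i = gamma(i),   i,j = 1..p.
Substitute the sample gammas (Toeplitz matrix and right-hand side of size 2):
  Gamma_p = [[4.0657, -1.8197], [-1.8197, 4.0657]]
  r_p     = [-1.8197, -0.0894]
Written out:
  4.0657 phi_1 - 1.8197 phi_2 = -1.8197
  -1.8197 phi_1 + 4.0657 phi_2 = -0.0894
Solve by Cramer's rule:
  det = gamma(0)^2 - gamma(1)^2 = (4.0657)^2 - (-1.8197)^2 = 16.52991649 - 3.31130809 = 13.2186084
  phi_hat_1 = [gamma(1) gamma(0) - gamma(1) gamma(2)] / det = [(-1.8197)(4.0657) - (-1.8197)(-0.0894)] / 13.2186084 = -7.56103547 / 13.2186084 = -0.572
  phi_hat_2 = [gamma(0) gamma(2) - gamma(1)^2] / det = [(4.0657)(-0.0894) - (-1.8197)^2] / 13.2186084 = -3.67478167 / 13.2186084 = -0.278
So phi_hat = [-0.5720, -0.2780].
Therefore phi_hat_2 = -0.2780.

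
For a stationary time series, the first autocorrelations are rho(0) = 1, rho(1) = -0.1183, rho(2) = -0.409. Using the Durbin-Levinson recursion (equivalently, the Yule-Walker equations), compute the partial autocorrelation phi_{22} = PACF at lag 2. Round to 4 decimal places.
\phi_{22} = -0.4290

The PACF at lag k is phi_{kk}, the last component of the solution
to the Yule-Walker system G_k phi = r_k where
  (G_k)_{ij} = rho(|i - j|), (r_k)_i = rho(i), i,j = 1..k.
Equivalently, Durbin-Levinson gives phi_{kk} iteratively:
  phi_{11} = rho(1)
  phi_{kk} = [rho(k) - sum_{j=1..k-1} phi_{k-1,j} rho(k-j)]
            / [1 - sum_{j=1..k-1} phi_{k-1,j} rho(j)],
  phi_{k,j} = phi_{k-1,j} - phi_{kk} phi_{k-1,k-j},  j = 1..k-1.
Step k = 1:
  phi_11 = rho(1) = -0.1183.
Step k = 2:
  phi_22 = [rho(2) - phi_11 rho(1)] / [1 - phi_11 rho(1)] = [-0.409 - (-0.1183)(-0.1183)] / [1 - (-0.1183)(-0.1183)]
         = -0.42299489 / 0.98600511 = -0.429.
Therefore phi_{22} = -0.4290.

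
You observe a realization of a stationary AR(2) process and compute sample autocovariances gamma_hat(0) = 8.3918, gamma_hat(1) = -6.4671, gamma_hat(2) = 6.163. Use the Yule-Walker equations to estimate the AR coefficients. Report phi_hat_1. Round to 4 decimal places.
\hat\phi_{1} = -0.5040

The Yule-Walker equations for an AR(p) process read, in matrix form,
  Gamma_p phi = r_p,   with   (Gamma_p)_{ij} = gamma(|i - j|),
                       (r_p)_i = gamma(i),   i,j = 1..p.
Substitute the sample gammas (Toeplitz matrix and right-hand side of size 2):
  Gamma_p = [[8.3918, -6.4671], [-6.4671, 8.3918]]
  r_p     = [-6.4671, 6.163]
Written out:
  8.3918 phi_1 - 6.4671 phi_2 = -6.4671
  -6.4671 phi_1 + 8.3918 phi_2 = 6.163
Solve by Cramer's rule:
  det = gamma(0)^2 - gamma(1)^2 = (8.3918)^2 - (-6.4671)^2 = 70.42230724 - 41.82338241 = 28.59892483
  phi_hat_1 = [gamma(1) gamma(0) - gamma(1) gamma(2)] / det = [(-6.4671)(8.3918) - (-6.4671)(6.163)] / 28.59892483 = -14.41387248 / 28.59892483 = -0.504
  phi_hat_2 = [gamma(0) gamma(2) - gamma(1)^2] / det = [(8.3918)(6.163) - (-6.4671)^2] / 28.59892483 = 9.89528099 / 28.59892483 = 0.346
So phi_hat = [-0.5040, 0.3460].
Therefore phi_hat_1 = -0.5040.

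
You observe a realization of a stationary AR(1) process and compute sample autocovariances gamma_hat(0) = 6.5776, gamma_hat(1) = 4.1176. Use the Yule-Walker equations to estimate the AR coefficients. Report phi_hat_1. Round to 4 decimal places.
\hat\phi_{1} = 0.6260

The Yule-Walker equations for an AR(p) process read, in matrix form,
  Gamma_p phi = r_p,   with   (Gamma_p)_{ij} = gamma(|i - j|),
                       (r_p)_i = gamma(i),   i,j = 1..p.
Substitute the sample gammas (Toeplitz matrix and right-hand side of size 1):
  Gamma_p = [[6.5776]]
  r_p     = [4.1176]
With p = 1 this is the single equation gamma(0) phi_1 = gamma(1):
  phi_hat_1 = gamma(1) / gamma(0) = 4.1176 / 6.5776 = 0.6260.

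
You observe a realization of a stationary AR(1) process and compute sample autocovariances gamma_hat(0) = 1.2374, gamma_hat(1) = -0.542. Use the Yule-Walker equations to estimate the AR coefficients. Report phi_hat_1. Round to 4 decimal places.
\hat\phi_{1} = -0.4380

The Yule-Walker equations for an AR(p) process read, in matrix form,
  Gamma_p phi = r_p,   with   (Gamma_p)_{ij} = gamma(|i - j|),
                       (r_p)_i = gamma(i),   i,j = 1..p.
Substitute the sample gammas (Toeplitz matrix and right-hand side of size 1):
  Gamma_p = [[1.2374]]
  r_p     = [-0.542]
With p = 1 this is the single equation gamma(0) phi_1 = gamma(1):
  phi_hat_1 = gamma(1) / gamma(0) = -0.542 / 1.2374 = -0.4380.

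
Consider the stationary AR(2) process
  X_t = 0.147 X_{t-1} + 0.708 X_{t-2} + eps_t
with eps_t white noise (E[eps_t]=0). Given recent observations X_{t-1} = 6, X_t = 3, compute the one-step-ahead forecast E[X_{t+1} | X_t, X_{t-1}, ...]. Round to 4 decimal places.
E[X_{t+1} \mid \mathcal F_t] = 4.6890

For an AR(p) model X_t = c + sum_i phi_i X_{t-i} + eps_t, the
one-step-ahead conditional mean is
  E[X_{t+1} | X_t, ...] = c + sum_i phi_i X_{t+1-i}.
Substitute known values:
  E[X_{t+1} | ...] = (0.147) * (3) + (0.708) * (6)
                   = 4.6890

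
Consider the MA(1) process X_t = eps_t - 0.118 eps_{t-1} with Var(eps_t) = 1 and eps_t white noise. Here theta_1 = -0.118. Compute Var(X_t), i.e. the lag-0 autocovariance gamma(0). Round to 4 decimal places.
\gamma(0) = 1.0139

For an MA(q) process X_t = eps_t + sum_i theta_i eps_{t-i} with
Var(eps_t) = sigma^2, the variance is
  gamma(0) = sigma^2 * (1 + sum_i theta_i^2).
  sum_i theta_i^2 = (-0.118)^2 = 0.013924.
  gamma(0) = 1 * (1 + 0.013924) = 1 * 1.013924 = 1.013924, which rounds to 1.0139.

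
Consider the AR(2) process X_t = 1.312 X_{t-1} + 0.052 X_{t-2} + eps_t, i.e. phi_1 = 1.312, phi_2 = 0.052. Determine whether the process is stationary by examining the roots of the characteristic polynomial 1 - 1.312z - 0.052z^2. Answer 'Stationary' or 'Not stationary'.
\text{Not stationary}

The AR(p) characteristic polynomial is P(z) = 1 - 1.312z - 0.052z^2.
Stationarity requires all roots to lie outside the unit circle, i.e. |z| > 1 for every root.
Set 1 + (-1.312) z + (-0.052) z^2 = 0, i.e. a z^2 + b z + c = 0 with a = -0.052, b = -1.312, c = 1.
Discriminant D = b^2 - 4ac = (-1.312)^2 - 4*(-0.052)*1 = 1.721344 - (-0.208) = 1.929344.
D >= 0, so the roots are real: z = (-b +/- sqrt(D)) / (2a) = (1.312 +/- 1.389008) / (-0.104).
  z_1 = (1.312 + 1.389008) / (-0.104) = -25.9712,   |z_1| = 25.9712.
  z_2 = (1.312 - 1.389008) / (-0.104) = 0.7405,   |z_2| = 0.7405.
Moduli of all roots: 25.9712, 0.7405.
All moduli strictly greater than 1? No.
Verdict: Not stationary.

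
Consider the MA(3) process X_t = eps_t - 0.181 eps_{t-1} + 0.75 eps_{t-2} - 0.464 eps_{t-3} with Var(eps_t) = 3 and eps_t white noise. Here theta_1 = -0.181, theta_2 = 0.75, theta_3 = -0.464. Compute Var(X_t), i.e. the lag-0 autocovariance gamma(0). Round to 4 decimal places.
\gamma(0) = 5.4317

For an MA(q) process X_t = eps_t + sum_i theta_i eps_{t-i} with
Var(eps_t) = sigma^2, the variance is
  gamma(0) = sigma^2 * (1 + sum_i theta_i^2).
  sum_i theta_i^2 = (-0.181)^2 + (0.75)^2 + (-0.464)^2 = 0.032761 + 0.5625 + 0.215296 = 0.810557.
  gamma(0) = 3 * (1 + 0.810557) = 3 * 1.810557 = 5.431671, which rounds to 5.4317.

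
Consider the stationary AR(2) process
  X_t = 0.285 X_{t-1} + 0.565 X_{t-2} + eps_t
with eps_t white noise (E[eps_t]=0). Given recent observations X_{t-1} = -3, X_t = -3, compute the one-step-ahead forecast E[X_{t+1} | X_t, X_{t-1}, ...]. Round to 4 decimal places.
E[X_{t+1} \mid \mathcal F_t] = -2.5500

For an AR(p) model X_t = c + sum_i phi_i X_{t-i} + eps_t, the
one-step-ahead conditional mean is
  E[X_{t+1} | X_t, ...] = c + sum_i phi_i X_{t+1-i}.
Substitute known values:
  E[X_{t+1} | ...] = (0.285) * (-3) + (0.565) * (-3)
                   = -2.5500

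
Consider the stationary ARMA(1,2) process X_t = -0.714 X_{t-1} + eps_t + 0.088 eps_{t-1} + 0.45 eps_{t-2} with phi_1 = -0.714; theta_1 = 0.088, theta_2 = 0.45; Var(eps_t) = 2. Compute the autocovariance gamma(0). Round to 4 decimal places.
\gamma(0) = 6.0662

Multiply the model equation by X_{t-k} and take expectations. With theta_0 = psi_0 = 1 and psi_j the MA(infinity) weights, this gives
  gamma(k) - sum_i phi_i gamma(k-i) = c_k,
  c_k = sigma^2 * sum_{j=k..q} theta_j psi_{j-k}   (c_k = 0 for k > q),
using gamma(-m) = gamma(m).
psi-weights needed (psi_j = theta_j + sum_i phi_i psi_{j-i}):
  psi_1 = theta_1 + phi_1 = 0.088 + (-0.714) = -0.626
  psi_2 = theta_2 + phi_1 psi_1 = 0.45 + (-0.714)(-0.626) = 0.896964
Right-hand sides:
  c_0 = sigma^2 (1 + theta_1 psi_1 + theta_2 psi_2) = 2 * (1 + (0.088)(-0.626) + (0.45)(0.896964)) = 2 * 1.348546 = 2.697092
  c_1 = sigma^2 (theta_1 + theta_2 psi_1) = 2 * (0.088 + (0.45)(-0.626)) = -0.3874
  c_2 = sigma^2 theta_2 = 2 * (0.45) = 0.9
Equations for k = 0 and k = 1 (AR order 1):
  gamma(0) = phi_1 gamma(1) + c_0
  gamma(1) = phi_1 gamma(0) + c_1
Substituting the second into the first: gamma(0) (1 - phi_1^2) = c_0 + phi_1 c_1, so
  gamma(0) = (c_0 + phi_1 c_1) / (1 - phi_1^2) = (2.697092 + (-0.714)(-0.3874)) / (1 - (-0.714)^2) = 2.973695 / 0.490204 = 6.06624.
Therefore gamma(0) = 6.0662 (to 4 decimal places).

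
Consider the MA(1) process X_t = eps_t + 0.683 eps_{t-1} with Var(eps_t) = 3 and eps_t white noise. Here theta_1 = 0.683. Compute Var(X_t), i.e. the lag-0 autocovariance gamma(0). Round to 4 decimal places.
\gamma(0) = 4.3995

For an MA(q) process X_t = eps_t + sum_i theta_i eps_{t-i} with
Var(eps_t) = sigma^2, the variance is
  gamma(0) = sigma^2 * (1 + sum_i theta_i^2).
  sum_i theta_i^2 = (0.683)^2 = 0.466489.
  gamma(0) = 3 * (1 + 0.466489) = 3 * 1.466489 = 4.399467, which rounds to 4.3995.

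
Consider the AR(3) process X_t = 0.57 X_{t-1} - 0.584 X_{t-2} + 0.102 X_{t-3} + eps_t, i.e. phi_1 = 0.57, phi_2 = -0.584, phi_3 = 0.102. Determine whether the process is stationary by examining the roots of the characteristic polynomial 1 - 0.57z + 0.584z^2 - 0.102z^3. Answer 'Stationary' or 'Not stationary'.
\text{Stationary}

The AR(p) characteristic polynomial is P(z) = 1 - 0.57z + 0.584z^2 - 0.102z^3.
Stationarity requires all roots to lie outside the unit circle, i.e. |z| > 1 for every root.
Degree 3: look for a simple real root z0 first, then factor out (1 - z/z0) and solve the remaining quadratic.
Testing z0 = 5: P(5) = 1 + (-0.57)(5) + (0.584)(5)^2 + (-0.102)(5)^3
  = 1 + (-2.85) + (14.6) + (-12.75) = 0.  So z_0 = 5 is a root, |z_0| = 5.
Divide out the factor (1 - 0.2 z) = (1 - z/z0) (since 1/z0 = 0.2):
  P(z) = (1 - 0.2 z)(1 + (-0.37) z + (0.51) z^2)
  [check: z-coef -0.37 - (0.2) = -0.57; z^2-coef 0.51 - (0.2)(-0.37) = 0.584; z^3-coef -(0.2)(0.51) = -0.102.]
Remaining roots from the quadratic factor 1 + (-0.37) z + (0.51) z^2:
  Set 1 + (-0.37) z + (0.51) z^2 = 0, i.e. a z^2 + b z + c = 0 with a = 0.51, b = -0.37, c = 1.
  Discriminant D = b^2 - 4ac = (-0.37)^2 - 4*(0.51)*1 = 0.1369 - (2.04) = -1.9031.
  D < 0, so the roots are the complex-conjugate pair z = (-b +/- i sqrt(-D)) / (2a) = 0.3627 +/- 1.3525i.
  For a conjugate pair |z|^2 = z * conj(z) = (product of roots) = c/a = 1/(0.51) = 1.960784, so |z| = sqrt(1.960784) = 1.4003 for both roots.
Moduli of all roots: 5.0000, 1.4003, 1.4003.
All moduli strictly greater than 1? Yes.
Verdict: Stationary.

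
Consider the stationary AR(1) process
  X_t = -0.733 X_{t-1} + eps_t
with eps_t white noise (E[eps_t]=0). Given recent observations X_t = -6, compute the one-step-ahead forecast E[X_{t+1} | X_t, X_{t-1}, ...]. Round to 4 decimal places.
E[X_{t+1} \mid \mathcal F_t] = 4.3980

For an AR(p) model X_t = c + sum_i phi_i X_{t-i} + eps_t, the
one-step-ahead conditional mean is
  E[X_{t+1} | X_t, ...] = c + sum_i phi_i X_{t+1-i}.
Substitute known values:
  E[X_{t+1} | ...] = (-0.733) * (-6)
                   = 4.3980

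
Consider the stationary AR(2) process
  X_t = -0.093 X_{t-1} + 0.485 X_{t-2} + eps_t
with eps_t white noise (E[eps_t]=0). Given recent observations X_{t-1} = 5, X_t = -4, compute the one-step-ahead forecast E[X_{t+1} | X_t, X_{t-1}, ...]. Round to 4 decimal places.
E[X_{t+1} \mid \mathcal F_t] = 2.7970

For an AR(p) model X_t = c + sum_i phi_i X_{t-i} + eps_t, the
one-step-ahead conditional mean is
  E[X_{t+1} | X_t, ...] = c + sum_i phi_i X_{t+1-i}.
Substitute known values:
  E[X_{t+1} | ...] = (-0.093) * (-4) + (0.485) * (5)
                   = 2.7970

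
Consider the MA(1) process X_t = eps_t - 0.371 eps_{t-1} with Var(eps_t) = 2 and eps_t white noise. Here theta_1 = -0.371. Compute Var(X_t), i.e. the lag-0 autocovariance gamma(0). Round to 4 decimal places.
\gamma(0) = 2.2753

For an MA(q) process X_t = eps_t + sum_i theta_i eps_{t-i} with
Var(eps_t) = sigma^2, the variance is
  gamma(0) = sigma^2 * (1 + sum_i theta_i^2).
  sum_i theta_i^2 = (-0.371)^2 = 0.137641.
  gamma(0) = 2 * (1 + 0.137641) = 2 * 1.137641 = 2.275282, which rounds to 2.2753.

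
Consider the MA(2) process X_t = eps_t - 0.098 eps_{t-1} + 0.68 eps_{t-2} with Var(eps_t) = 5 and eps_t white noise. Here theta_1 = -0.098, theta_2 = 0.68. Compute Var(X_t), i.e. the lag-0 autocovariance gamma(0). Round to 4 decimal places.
\gamma(0) = 7.3600

For an MA(q) process X_t = eps_t + sum_i theta_i eps_{t-i} with
Var(eps_t) = sigma^2, the variance is
  gamma(0) = sigma^2 * (1 + sum_i theta_i^2).
  sum_i theta_i^2 = (-0.098)^2 + (0.68)^2 = 0.009604 + 0.4624 = 0.472004.
  gamma(0) = 5 * (1 + 0.472004) = 5 * 1.472004 = 7.36002, which rounds to 7.3600.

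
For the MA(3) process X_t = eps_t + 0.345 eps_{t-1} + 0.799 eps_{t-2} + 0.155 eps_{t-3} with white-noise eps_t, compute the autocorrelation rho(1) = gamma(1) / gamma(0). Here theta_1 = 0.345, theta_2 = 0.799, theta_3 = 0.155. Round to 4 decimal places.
\rho(1) = 0.4179

For an MA(q) process with theta_0 = 1, the autocovariance is
  gamma(k) = sigma^2 * sum_{i=0..q-k} theta_i * theta_{i+k},
and rho(k) = gamma(k) / gamma(0). Sigma^2 cancels.
  numerator   = (1)*(0.345) + (0.345)*(0.799) + (0.799)*(0.155) = 0.7445.
  denominator = (1)^2 + (0.345)^2 + (0.799)^2 + (0.155)^2 = 1.781451.
  rho(1) = 0.7445 / 1.781451 = 0.4179.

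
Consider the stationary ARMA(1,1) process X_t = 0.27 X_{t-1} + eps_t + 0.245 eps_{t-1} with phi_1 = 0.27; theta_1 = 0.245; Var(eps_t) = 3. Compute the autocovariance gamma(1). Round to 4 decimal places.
\gamma(1) = 1.7767

Multiply the model equation by X_{t-k} and take expectations. With theta_0 = psi_0 = 1 and psi_j the MA(infinity) weights, this gives
  gamma(k) - sum_i phi_i gamma(k-i) = c_k,
  c_k = sigma^2 * sum_{j=k..q} theta_j psi_{j-k}   (c_k = 0 for k > q),
using gamma(-m) = gamma(m).
psi-weights needed (psi_j = theta_j + sum_i phi_i psi_{j-i}):
  psi_1 = theta_1 + phi_1 = 0.245 + (0.27) = 0.515
Right-hand sides:
  c_0 = sigma^2 (1 + theta_1 psi_1) = 3 * (1 + (0.245)(0.515)) = 3 * 1.126175 = 3.378525
  c_1 = sigma^2 theta_1 = 3 * (0.245) = 0.735
  c_2 = 0
Equations for k = 0 and k = 1 (AR order 1):
  gamma(0) = phi_1 gamma(1) + c_0
  gamma(1) = phi_1 gamma(0) + c_1
Substituting the second into the first: gamma(0) (1 - phi_1^2) = c_0 + phi_1 c_1, so
  gamma(0) = (c_0 + phi_1 c_1) / (1 - phi_1^2) = (3.378525 + (0.27)(0.735)) / (1 - (0.27)^2) = 3.576975 / 0.9271 = 3.858241.
  gamma(1) = phi_1 gamma(0) + c_1 = (0.27)(3.858241) + (0.735) = 1.776725.
Therefore gamma(1) = 1.7767 (to 4 decimal places).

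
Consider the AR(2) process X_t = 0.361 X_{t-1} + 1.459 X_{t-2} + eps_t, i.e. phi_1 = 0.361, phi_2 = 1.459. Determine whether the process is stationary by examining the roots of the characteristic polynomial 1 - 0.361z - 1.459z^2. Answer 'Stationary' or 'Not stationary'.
\text{Not stationary}

The AR(p) characteristic polynomial is P(z) = 1 - 0.361z - 1.459z^2.
Stationarity requires all roots to lie outside the unit circle, i.e. |z| > 1 for every root.
Set 1 + (-0.361) z + (-1.459) z^2 = 0, i.e. a z^2 + b z + c = 0 with a = -1.459, b = -0.361, c = 1.
Discriminant D = b^2 - 4ac = (-0.361)^2 - 4*(-1.459)*1 = 0.130321 - (-5.836) = 5.966321.
D >= 0, so the roots are real: z = (-b +/- sqrt(D)) / (2a) = (0.361 +/- 2.442605) / (-2.918).
  z_1 = (0.361 + 2.442605) / (-2.918) = -0.9608,   |z_1| = 0.9608.
  z_2 = (0.361 - 2.442605) / (-2.918) = 0.7134,   |z_2| = 0.7134.
Moduli of all roots: 0.9608, 0.7134.
All moduli strictly greater than 1? No.
Verdict: Not stationary.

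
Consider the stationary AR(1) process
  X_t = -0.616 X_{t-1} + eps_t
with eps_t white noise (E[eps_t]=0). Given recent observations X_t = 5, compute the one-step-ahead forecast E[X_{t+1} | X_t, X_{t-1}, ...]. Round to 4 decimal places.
E[X_{t+1} \mid \mathcal F_t] = -3.0800

For an AR(p) model X_t = c + sum_i phi_i X_{t-i} + eps_t, the
one-step-ahead conditional mean is
  E[X_{t+1} | X_t, ...] = c + sum_i phi_i X_{t+1-i}.
Substitute known values:
  E[X_{t+1} | ...] = (-0.616) * (5)
                   = -3.0800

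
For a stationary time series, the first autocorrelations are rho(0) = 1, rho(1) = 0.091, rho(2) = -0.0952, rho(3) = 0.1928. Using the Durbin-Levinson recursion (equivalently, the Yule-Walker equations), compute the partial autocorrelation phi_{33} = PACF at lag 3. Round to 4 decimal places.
\phi_{33} = 0.2160

The PACF at lag k is phi_{kk}, the last component of the solution
to the Yule-Walker system G_k phi = r_k where
  (G_k)_{ij} = rho(|i - j|), (r_k)_i = rho(i), i,j = 1..k.
Equivalently, Durbin-Levinson gives phi_{kk} iteratively:
  phi_{11} = rho(1)
  phi_{kk} = [rho(k) - sum_{j=1..k-1} phi_{k-1,j} rho(k-j)]
            / [1 - sum_{j=1..k-1} phi_{k-1,j} rho(j)],
  phi_{k,j} = phi_{k-1,j} - phi_{kk} phi_{k-1,k-j},  j = 1..k-1.
Step k = 1:
  phi_11 = rho(1) = 0.091.
Step k = 2:
  phi_22 = [rho(2) - phi_11 rho(1)] / [1 - phi_11 rho(1)] = [-0.0952 - (0.091)(0.091)] / [1 - (0.091)(0.091)]
         = -0.103481 / 0.991719 = -0.104345.
  Update: phi_21 = phi_11 - phi_22 phi_11 = 0.091 - (-0.104345)(0.091) = 0.100495.
Step k = 3:
  phi_33 = [rho(3) - phi_21 rho(2) - phi_22 rho(1)] / [1 - phi_21 rho(1) - phi_22 rho(2)]
    numerator   = 0.1928 - (0.100495)(-0.0952) - (-0.104345)(0.091) = 0.21186256
    denominator = 1 - (0.100495)(0.091) - (-0.104345)(-0.0952) = 0.98092127
  phi_33 = 0.21186256 / 0.98092127 = 0.216.
Therefore phi_{33} = 0.2160.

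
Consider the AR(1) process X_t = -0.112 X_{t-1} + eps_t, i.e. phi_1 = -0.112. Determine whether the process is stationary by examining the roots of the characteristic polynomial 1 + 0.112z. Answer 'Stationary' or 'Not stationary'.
\text{Stationary}

The AR(p) characteristic polynomial is P(z) = 1 + 0.112z.
Stationarity requires all roots to lie outside the unit circle, i.e. |z| > 1 for every root.
This is linear in z: 1 + (0.112) z = 0  =>  z = -1/(0.112) = -8.928571,  |z| = 8.928571.
Moduli of all roots: 8.9286.
All moduli strictly greater than 1? Yes.
Verdict: Stationary.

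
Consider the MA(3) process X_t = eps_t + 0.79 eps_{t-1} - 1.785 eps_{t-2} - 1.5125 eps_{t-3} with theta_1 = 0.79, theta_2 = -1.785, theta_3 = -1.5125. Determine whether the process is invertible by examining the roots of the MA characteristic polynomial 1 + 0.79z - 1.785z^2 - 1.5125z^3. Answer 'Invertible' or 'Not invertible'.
\text{Not invertible}

The MA(q) characteristic polynomial is P(z) = 1 + 0.79z - 1.785z^2 - 1.5125z^3.
Invertibility requires all roots to lie outside the unit circle, i.e. |z| > 1 for every root.
Degree 3: look for a simple real root z0 first, then factor out (1 - z/z0) and solve the remaining quadratic.
Testing z0 = -0.8: P(-0.8) = 1 + (0.79)(-0.8) + (-1.785)(-0.8)^2 + (-1.5125)(-0.8)^3
  = 1 + (-0.632) + (-1.1424) + (0.7744) = 0.  So z_0 = -0.8 is a root, |z_0| = 0.8.
Divide out the factor (1 + 1.25 z) = (1 - z/z0) (since 1/z0 = -1.25):
  P(z) = (1 + 1.25 z)(1 + (-0.46) z + (-1.21) z^2)
  [check: z-coef -0.46 - (-1.25) = 0.79; z^2-coef -1.21 - (-1.25)(-0.46) = -1.785; z^3-coef -(-1.25)(-1.21) = -1.5125.]
Remaining roots from the quadratic factor 1 + (-0.46) z + (-1.21) z^2:
  Set 1 + (-0.46) z + (-1.21) z^2 = 0, i.e. a z^2 + b z + c = 0 with a = -1.21, b = -0.46, c = 1.
  Discriminant D = b^2 - 4ac = (-0.46)^2 - 4*(-1.21)*1 = 0.2116 - (-4.84) = 5.0516.
  D >= 0, so the roots are real: z = (-b +/- sqrt(D)) / (2a) = (0.46 +/- 2.247576) / (-2.42).
    z_1 = (0.46 + 2.247576) / (-2.42) = -1.1188,   |z_1| = 1.1188.
    z_2 = (0.46 - 2.247576) / (-2.42) = 0.7387,   |z_2| = 0.7387.
Moduli of all roots: 0.8000, 1.1188, 0.7387.
All moduli strictly greater than 1? No.
Verdict: Not invertible.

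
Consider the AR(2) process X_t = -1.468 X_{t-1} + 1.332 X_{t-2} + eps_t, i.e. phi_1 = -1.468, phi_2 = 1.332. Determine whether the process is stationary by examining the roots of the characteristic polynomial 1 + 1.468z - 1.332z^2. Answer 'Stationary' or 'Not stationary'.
\text{Not stationary}

The AR(p) characteristic polynomial is P(z) = 1 + 1.468z - 1.332z^2.
Stationarity requires all roots to lie outside the unit circle, i.e. |z| > 1 for every root.
Set 1 + (1.468) z + (-1.332) z^2 = 0, i.e. a z^2 + b z + c = 0 with a = -1.332, b = 1.468, c = 1.
Discriminant D = b^2 - 4ac = (1.468)^2 - 4*(-1.332)*1 = 2.155024 - (-5.328) = 7.483024.
D >= 0, so the roots are real: z = (-b +/- sqrt(D)) / (2a) = (-1.468 +/- 2.735512) / (-2.664).
  z_1 = (-1.468 + 2.735512) / (-2.664) = -0.4758,   |z_1| = 0.4758.
  z_2 = (-1.468 - 2.735512) / (-2.664) = 1.5779,   |z_2| = 1.5779.
Moduli of all roots: 0.4758, 1.5779.
All moduli strictly greater than 1? No.
Verdict: Not stationary.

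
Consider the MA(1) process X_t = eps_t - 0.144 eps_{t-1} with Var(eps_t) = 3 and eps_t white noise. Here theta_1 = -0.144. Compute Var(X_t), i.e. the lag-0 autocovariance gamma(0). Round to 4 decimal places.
\gamma(0) = 3.0622

For an MA(q) process X_t = eps_t + sum_i theta_i eps_{t-i} with
Var(eps_t) = sigma^2, the variance is
  gamma(0) = sigma^2 * (1 + sum_i theta_i^2).
  sum_i theta_i^2 = (-0.144)^2 = 0.020736.
  gamma(0) = 3 * (1 + 0.020736) = 3 * 1.020736 = 3.062208, which rounds to 3.0622.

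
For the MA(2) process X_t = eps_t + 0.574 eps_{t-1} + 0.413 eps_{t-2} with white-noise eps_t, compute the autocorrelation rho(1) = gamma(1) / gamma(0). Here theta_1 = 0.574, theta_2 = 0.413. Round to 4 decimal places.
\rho(1) = 0.5407

For an MA(q) process with theta_0 = 1, the autocovariance is
  gamma(k) = sigma^2 * sum_{i=0..q-k} theta_i * theta_{i+k},
and rho(k) = gamma(k) / gamma(0). Sigma^2 cancels.
  numerator   = (1)*(0.574) + (0.574)*(0.413) = 0.811062.
  denominator = (1)^2 + (0.574)^2 + (0.413)^2 = 1.500045.
  rho(1) = 0.811062 / 1.500045 = 0.5407.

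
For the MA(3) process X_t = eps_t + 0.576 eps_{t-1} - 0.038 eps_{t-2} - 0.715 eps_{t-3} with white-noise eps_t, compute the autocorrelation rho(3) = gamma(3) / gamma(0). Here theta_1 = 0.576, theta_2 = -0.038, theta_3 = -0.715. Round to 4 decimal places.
\rho(3) = -0.3877

For an MA(q) process with theta_0 = 1, the autocovariance is
  gamma(k) = sigma^2 * sum_{i=0..q-k} theta_i * theta_{i+k},
and rho(k) = gamma(k) / gamma(0). Sigma^2 cancels.
  numerator   = (1)*(-0.715) = -0.715.
  denominator = (1)^2 + (0.576)^2 + (-0.038)^2 + (-0.715)^2 = 1.844445.
  rho(3) = -0.715 / 1.844445 = -0.3877.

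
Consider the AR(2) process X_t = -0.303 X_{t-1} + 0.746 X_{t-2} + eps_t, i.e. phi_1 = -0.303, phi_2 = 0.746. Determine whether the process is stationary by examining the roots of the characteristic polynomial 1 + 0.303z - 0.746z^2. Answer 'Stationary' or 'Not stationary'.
\text{Not stationary}

The AR(p) characteristic polynomial is P(z) = 1 + 0.303z - 0.746z^2.
Stationarity requires all roots to lie outside the unit circle, i.e. |z| > 1 for every root.
Set 1 + (0.303) z + (-0.746) z^2 = 0, i.e. a z^2 + b z + c = 0 with a = -0.746, b = 0.303, c = 1.
Discriminant D = b^2 - 4ac = (0.303)^2 - 4*(-0.746)*1 = 0.091809 - (-2.984) = 3.075809.
D >= 0, so the roots are real: z = (-b +/- sqrt(D)) / (2a) = (-0.303 +/- 1.753798) / (-1.492).
  z_1 = (-0.303 + 1.753798) / (-1.492) = -0.9724,   |z_1| = 0.9724.
  z_2 = (-0.303 - 1.753798) / (-1.492) = 1.3786,   |z_2| = 1.3786.
Moduli of all roots: 0.9724, 1.3786.
All moduli strictly greater than 1? No.
Verdict: Not stationary.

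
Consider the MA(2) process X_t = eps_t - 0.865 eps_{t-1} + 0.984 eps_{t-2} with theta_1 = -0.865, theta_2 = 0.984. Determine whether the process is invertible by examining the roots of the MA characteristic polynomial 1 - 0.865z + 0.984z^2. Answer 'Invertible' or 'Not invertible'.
\text{Invertible}

The MA(q) characteristic polynomial is P(z) = 1 - 0.865z + 0.984z^2.
Invertibility requires all roots to lie outside the unit circle, i.e. |z| > 1 for every root.
Set 1 + (-0.865) z + (0.984) z^2 = 0, i.e. a z^2 + b z + c = 0 with a = 0.984, b = -0.865, c = 1.
Discriminant D = b^2 - 4ac = (-0.865)^2 - 4*(0.984)*1 = 0.748225 - (3.936) = -3.187775.
D < 0, so the roots are the complex-conjugate pair z = (-b +/- i sqrt(-D)) / (2a) = 0.4395 +/- 0.9072i.
For a conjugate pair |z|^2 = z * conj(z) = (product of roots) = c/a = 1/(0.984) = 1.01626, so |z| = sqrt(1.01626) = 1.0081 for both roots.
Moduli of all roots: 1.0081, 1.0081.
All moduli strictly greater than 1? Yes.
Verdict: Invertible.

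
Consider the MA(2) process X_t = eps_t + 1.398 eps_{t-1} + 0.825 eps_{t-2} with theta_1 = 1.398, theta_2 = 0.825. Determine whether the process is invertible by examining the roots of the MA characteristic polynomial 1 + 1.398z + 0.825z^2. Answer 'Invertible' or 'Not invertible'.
\text{Invertible}

The MA(q) characteristic polynomial is P(z) = 1 + 1.398z + 0.825z^2.
Invertibility requires all roots to lie outside the unit circle, i.e. |z| > 1 for every root.
Set 1 + (1.398) z + (0.825) z^2 = 0, i.e. a z^2 + b z + c = 0 with a = 0.825, b = 1.398, c = 1.
Discriminant D = b^2 - 4ac = (1.398)^2 - 4*(0.825)*1 = 1.954404 - (3.3) = -1.345596.
D < 0, so the roots are the complex-conjugate pair z = (-b +/- i sqrt(-D)) / (2a) = -0.8473 +/- 0.703i.
For a conjugate pair |z|^2 = z * conj(z) = (product of roots) = c/a = 1/(0.825) = 1.212121, so |z| = sqrt(1.212121) = 1.101 for both roots.
Moduli of all roots: 1.1010, 1.1010.
All moduli strictly greater than 1? Yes.
Verdict: Invertible.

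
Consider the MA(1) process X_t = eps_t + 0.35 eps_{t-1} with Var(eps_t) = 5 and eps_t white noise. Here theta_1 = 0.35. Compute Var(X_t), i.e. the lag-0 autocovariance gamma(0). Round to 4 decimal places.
\gamma(0) = 5.6125

For an MA(q) process X_t = eps_t + sum_i theta_i eps_{t-i} with
Var(eps_t) = sigma^2, the variance is
  gamma(0) = sigma^2 * (1 + sum_i theta_i^2).
  sum_i theta_i^2 = (0.35)^2 = 0.1225.
  gamma(0) = 5 * (1 + 0.1225) = 5 * 1.1225 = 5.6125.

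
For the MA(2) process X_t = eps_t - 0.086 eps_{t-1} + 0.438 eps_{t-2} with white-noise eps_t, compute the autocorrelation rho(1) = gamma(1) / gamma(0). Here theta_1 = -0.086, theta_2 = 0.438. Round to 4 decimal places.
\rho(1) = -0.1031

For an MA(q) process with theta_0 = 1, the autocovariance is
  gamma(k) = sigma^2 * sum_{i=0..q-k} theta_i * theta_{i+k},
and rho(k) = gamma(k) / gamma(0). Sigma^2 cancels.
  numerator   = (1)*(-0.086) + (-0.086)*(0.438) = -0.123668.
  denominator = (1)^2 + (-0.086)^2 + (0.438)^2 = 1.19924.
  rho(1) = -0.123668 / 1.19924 = -0.1031.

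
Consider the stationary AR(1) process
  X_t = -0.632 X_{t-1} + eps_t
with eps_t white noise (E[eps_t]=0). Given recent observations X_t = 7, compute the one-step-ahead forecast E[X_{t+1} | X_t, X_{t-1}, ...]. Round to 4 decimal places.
E[X_{t+1} \mid \mathcal F_t] = -4.4240

For an AR(p) model X_t = c + sum_i phi_i X_{t-i} + eps_t, the
one-step-ahead conditional mean is
  E[X_{t+1} | X_t, ...] = c + sum_i phi_i X_{t+1-i}.
Substitute known values:
  E[X_{t+1} | ...] = (-0.632) * (7)
                   = -4.4240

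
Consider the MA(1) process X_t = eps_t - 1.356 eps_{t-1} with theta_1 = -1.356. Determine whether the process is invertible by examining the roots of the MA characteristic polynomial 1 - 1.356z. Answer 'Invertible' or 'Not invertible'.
\text{Not invertible}

The MA(q) characteristic polynomial is P(z) = 1 - 1.356z.
Invertibility requires all roots to lie outside the unit circle, i.e. |z| > 1 for every root.
This is linear in z: 1 + (-1.356) z = 0  =>  z = -1/(-1.356) = 0.737463,  |z| = 0.737463.
Moduli of all roots: 0.7375.
All moduli strictly greater than 1? No.
Verdict: Not invertible.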